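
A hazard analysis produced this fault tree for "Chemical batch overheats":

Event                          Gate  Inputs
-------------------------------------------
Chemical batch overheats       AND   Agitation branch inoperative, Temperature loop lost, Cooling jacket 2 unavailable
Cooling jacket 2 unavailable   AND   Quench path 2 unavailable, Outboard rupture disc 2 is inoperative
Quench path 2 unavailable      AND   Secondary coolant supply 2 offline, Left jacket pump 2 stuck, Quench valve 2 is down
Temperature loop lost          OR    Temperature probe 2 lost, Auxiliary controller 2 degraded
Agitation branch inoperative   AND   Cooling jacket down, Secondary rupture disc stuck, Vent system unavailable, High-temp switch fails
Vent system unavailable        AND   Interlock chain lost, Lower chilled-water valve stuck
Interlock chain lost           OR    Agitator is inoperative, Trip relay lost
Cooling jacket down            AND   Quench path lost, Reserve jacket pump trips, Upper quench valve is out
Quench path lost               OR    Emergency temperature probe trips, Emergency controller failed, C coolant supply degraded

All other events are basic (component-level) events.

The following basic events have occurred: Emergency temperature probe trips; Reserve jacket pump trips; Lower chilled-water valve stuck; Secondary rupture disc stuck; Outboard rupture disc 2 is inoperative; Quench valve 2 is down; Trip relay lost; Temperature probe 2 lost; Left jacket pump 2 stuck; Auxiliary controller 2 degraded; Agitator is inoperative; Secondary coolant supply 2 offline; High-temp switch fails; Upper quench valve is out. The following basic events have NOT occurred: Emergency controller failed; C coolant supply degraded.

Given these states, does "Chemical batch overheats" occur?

Yes

Quench path lost [OR]: Emergency temperature probe trips=occurs, Emergency controller failed=not, C coolant supply degraded=not → at least one input occurs → occurs.
Cooling jacket down [AND]: Quench path lost=occurs, Reserve jacket pump trips=occurs, Upper quench valve is out=occurs → all inputs occur → occurs.
Interlock chain lost [OR]: Agitator is inoperative=occurs, Trip relay lost=occurs → at least one input occurs → occurs.
Vent system unavailable [AND]: Interlock chain lost=occurs, Lower chilled-water valve stuck=occurs → all inputs occur → occurs.
Agitation branch inoperative [AND]: Cooling jacket down=occurs, Secondary rupture disc stuck=occurs, Vent system unavailable=occurs, High-temp switch fails=occurs → all inputs occur → occurs.
Temperature loop lost [OR]: Temperature probe 2 lost=occurs, Auxiliary controller 2 degraded=occurs → at least one input occurs → occurs.
Quench path 2 unavailable [AND]: Secondary coolant supply 2 offline=occurs, Left jacket pump 2 stuck=occurs, Quench valve 2 is down=occurs → all inputs occur → occurs.
Cooling jacket 2 unavailable [AND]: Quench path 2 unavailable=occurs, Outboard rupture disc 2 is inoperative=occurs → all inputs occur → occurs.
Chemical batch overheats [AND]: Agitation branch inoperative=occurs, Temperature loop lost=occurs, Cooling jacket 2 unavailable=occurs → all inputs occur → occurs.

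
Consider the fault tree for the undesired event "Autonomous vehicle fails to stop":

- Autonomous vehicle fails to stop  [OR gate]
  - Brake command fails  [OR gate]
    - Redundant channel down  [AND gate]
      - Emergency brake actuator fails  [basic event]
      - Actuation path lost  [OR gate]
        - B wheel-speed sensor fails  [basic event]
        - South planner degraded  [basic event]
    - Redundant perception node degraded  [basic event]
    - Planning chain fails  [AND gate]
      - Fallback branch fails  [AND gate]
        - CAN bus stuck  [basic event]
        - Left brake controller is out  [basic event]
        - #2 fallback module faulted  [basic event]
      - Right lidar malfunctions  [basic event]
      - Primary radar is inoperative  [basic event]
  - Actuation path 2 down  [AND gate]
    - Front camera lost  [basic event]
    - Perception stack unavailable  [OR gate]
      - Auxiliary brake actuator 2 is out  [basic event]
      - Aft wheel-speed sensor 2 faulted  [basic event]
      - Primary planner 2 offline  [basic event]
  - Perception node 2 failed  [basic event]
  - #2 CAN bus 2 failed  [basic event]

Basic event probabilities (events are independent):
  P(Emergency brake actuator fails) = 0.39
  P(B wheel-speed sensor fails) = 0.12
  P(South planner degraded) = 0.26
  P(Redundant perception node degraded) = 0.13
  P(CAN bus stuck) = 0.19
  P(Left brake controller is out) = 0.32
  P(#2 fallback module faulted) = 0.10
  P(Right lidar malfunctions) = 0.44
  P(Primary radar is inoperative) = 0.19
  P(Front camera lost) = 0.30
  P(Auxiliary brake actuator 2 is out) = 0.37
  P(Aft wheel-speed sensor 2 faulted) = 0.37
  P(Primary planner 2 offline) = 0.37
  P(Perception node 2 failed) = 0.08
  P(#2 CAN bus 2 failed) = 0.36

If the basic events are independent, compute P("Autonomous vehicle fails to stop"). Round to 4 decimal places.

P(Actuation path lost) [OR] = 1 − (1−0.12) × (1−0.26) = 0.348800
P(Redundant channel down) [AND] = 0.39 × 0.348800 = 0.136032
P(Fallback branch fails) [AND] = 0.19 × 0.32 × 0.10 = 0.006080
P(Planning chain fails) [AND] = 0.006080 × 0.44 × 0.19 = 0.000508
P(Brake command fails) [OR] = 1 − (1−0.136032) × (1−0.13) × (1−0.000508) = 0.248730
P(Perception stack unavailable) [OR] = 1 − (1−0.37) × (1−0.37) × (1−0.37) = 0.749953
P(Actuation path 2 down) [AND] = 0.30 × 0.749953 = 0.224986
P(Autonomous vehicle fails to stop) [OR] = 1 − (1−0.248730) × (1−0.224986) × (1−0.08) × (1−0.36) = 0.657174
Rounded to 4 decimal places: P(Autonomous vehicle fails to stop) ≈ 0.6572.

0.6572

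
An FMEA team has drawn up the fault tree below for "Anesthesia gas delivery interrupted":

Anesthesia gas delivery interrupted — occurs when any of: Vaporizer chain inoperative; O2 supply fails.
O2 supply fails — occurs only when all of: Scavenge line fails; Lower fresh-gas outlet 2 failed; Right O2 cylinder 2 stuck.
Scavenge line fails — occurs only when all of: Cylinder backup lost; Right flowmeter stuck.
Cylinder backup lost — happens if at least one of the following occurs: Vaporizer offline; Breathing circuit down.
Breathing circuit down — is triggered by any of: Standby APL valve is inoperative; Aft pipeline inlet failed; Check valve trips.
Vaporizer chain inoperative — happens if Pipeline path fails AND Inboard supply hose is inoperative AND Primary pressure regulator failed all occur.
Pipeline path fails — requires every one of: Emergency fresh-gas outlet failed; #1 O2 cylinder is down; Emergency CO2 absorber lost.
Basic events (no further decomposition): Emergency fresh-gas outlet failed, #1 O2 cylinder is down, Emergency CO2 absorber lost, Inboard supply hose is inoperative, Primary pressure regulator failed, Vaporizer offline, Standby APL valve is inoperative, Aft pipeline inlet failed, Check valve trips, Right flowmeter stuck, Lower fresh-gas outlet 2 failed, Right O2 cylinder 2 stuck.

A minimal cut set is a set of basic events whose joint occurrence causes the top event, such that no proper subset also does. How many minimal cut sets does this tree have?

5

Pipeline path fails [AND]: one cut set from each child combined → 1 × 1 × 1 = 1 cut set(s).
Vaporizer chain inoperative [AND]: one cut set from each child combined → 1 × 1 × 1 = 1 cut set(s).
Breathing circuit down [OR]: union of children's cut sets → 3 cut set(s).
Cylinder backup lost [OR]: union of children's cut sets → 4 cut set(s).
Scavenge line fails [AND]: one cut set from each child combined → 4 × 1 = 4 cut set(s).
O2 supply fails [AND]: one cut set from each child combined → 4 × 1 × 1 = 4 cut set(s).
Anesthesia gas delivery interrupted [OR]: union of children's cut sets → 5 cut set(s).
Minimal cut sets: {#1 O2 cylinder is down, Emergency CO2 absorber lost, Emergency fresh-gas outlet failed, Inboard supply hose is inoperative, Primary pressure regulator failed}; {Lower fresh-gas outlet 2 failed, Right O2 cylinder 2 stuck, Right flowmeter stuck, Vaporizer offline}; {Lower fresh-gas outlet 2 failed, Right O2 cylinder 2 stuck, Right flowmeter stuck, Standby APL valve is inoperative}; {Aft pipeline inlet failed, Lower fresh-gas outlet 2 failed, Right O2 cylinder 2 stuck, Right flowmeter stuck}; {Check valve trips, Lower fresh-gas outlet 2 failed, Right O2 cylinder 2 stuck, Right flowmeter stuck}.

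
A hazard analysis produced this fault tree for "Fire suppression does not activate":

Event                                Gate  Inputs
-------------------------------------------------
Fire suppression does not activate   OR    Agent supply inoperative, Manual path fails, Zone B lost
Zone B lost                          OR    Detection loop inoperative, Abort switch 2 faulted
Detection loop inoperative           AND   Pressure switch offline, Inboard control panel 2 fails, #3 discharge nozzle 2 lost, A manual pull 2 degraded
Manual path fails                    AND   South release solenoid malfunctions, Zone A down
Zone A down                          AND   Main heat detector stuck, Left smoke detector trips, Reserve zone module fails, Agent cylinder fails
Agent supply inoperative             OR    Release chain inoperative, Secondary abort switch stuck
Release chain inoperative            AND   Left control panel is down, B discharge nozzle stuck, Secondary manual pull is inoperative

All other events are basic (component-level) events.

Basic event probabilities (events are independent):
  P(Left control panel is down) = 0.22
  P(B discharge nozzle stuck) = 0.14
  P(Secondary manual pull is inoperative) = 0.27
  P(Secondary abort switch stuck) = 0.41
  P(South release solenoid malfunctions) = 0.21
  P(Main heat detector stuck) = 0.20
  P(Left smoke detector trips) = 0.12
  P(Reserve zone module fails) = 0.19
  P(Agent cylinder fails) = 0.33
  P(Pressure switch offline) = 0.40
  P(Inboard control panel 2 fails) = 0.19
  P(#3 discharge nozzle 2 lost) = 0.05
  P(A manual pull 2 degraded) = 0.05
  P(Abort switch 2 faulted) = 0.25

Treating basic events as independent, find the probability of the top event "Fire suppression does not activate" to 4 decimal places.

P(Release chain inoperative) [AND] = 0.22 × 0.14 × 0.27 = 0.008316
P(Agent supply inoperative) [OR] = 1 − (1−0.008316) × (1−0.41) = 0.414906
P(Zone A down) [AND] = 0.20 × 0.12 × 0.19 × 0.33 = 0.001505
P(Manual path fails) [AND] = 0.21 × 0.001505 = 0.000316
P(Detection loop inoperative) [AND] = 0.40 × 0.19 × 0.05 × 0.05 = 0.000190
P(Zone B lost) [OR] = 1 − (1−0.000190) × (1−0.25) = 0.250143
P(Fire suppression does not activate) [OR] = 1 − (1−0.414906) × (1−0.000316) × (1−0.250143) = 0.561402
Rounded to 4 decimal places: P(Fire suppression does not activate) ≈ 0.5614.

0.5614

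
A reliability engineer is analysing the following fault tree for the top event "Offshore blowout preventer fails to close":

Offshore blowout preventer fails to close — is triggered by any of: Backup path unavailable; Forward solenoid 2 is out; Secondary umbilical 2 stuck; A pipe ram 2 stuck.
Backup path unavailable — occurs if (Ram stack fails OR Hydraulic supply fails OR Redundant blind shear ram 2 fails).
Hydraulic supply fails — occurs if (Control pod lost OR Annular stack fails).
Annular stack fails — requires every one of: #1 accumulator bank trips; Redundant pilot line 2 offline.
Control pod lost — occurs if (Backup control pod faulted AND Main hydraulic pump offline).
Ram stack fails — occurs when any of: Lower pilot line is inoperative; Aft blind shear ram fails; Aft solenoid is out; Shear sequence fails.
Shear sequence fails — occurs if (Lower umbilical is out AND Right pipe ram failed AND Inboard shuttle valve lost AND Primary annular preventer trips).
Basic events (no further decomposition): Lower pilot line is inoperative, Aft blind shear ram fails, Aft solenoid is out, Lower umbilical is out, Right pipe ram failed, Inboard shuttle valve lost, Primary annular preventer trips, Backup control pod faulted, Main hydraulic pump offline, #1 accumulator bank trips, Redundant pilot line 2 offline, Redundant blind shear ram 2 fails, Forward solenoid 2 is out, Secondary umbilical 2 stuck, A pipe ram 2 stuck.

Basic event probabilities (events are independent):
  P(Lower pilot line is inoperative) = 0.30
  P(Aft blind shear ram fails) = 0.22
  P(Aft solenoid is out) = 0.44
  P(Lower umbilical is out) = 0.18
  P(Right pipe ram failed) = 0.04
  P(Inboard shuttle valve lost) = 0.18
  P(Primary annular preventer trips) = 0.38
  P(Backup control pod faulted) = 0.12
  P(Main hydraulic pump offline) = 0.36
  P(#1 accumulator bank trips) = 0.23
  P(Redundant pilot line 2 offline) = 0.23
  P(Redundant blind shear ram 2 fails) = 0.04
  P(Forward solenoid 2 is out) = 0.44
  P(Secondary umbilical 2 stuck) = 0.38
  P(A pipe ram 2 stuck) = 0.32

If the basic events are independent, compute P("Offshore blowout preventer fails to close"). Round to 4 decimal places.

0.9372

P(Shear sequence fails) [AND] = 0.18 × 0.04 × 0.18 × 0.38 = 0.000492
P(Ram stack fails) [OR] = 1 − (1−0.30) × (1−0.22) × (1−0.44) × (1−0.000492) = 0.694390
P(Control pod lost) [AND] = 0.12 × 0.36 = 0.043200
P(Annular stack fails) [AND] = 0.23 × 0.23 = 0.052900
P(Hydraulic supply fails) [OR] = 1 − (1−0.043200) × (1−0.052900) = 0.093815
P(Backup path unavailable) [OR] = 1 − (1−0.694390) × (1−0.093815) × (1−0.04) = 0.734138
P(Offshore blowout preventer fails to close) [OR] = 1 − (1−0.734138) × (1−0.44) × (1−0.38) × (1−0.32) = 0.937231
Rounded to 4 decimal places: P(Offshore blowout preventer fails to close) ≈ 0.9372.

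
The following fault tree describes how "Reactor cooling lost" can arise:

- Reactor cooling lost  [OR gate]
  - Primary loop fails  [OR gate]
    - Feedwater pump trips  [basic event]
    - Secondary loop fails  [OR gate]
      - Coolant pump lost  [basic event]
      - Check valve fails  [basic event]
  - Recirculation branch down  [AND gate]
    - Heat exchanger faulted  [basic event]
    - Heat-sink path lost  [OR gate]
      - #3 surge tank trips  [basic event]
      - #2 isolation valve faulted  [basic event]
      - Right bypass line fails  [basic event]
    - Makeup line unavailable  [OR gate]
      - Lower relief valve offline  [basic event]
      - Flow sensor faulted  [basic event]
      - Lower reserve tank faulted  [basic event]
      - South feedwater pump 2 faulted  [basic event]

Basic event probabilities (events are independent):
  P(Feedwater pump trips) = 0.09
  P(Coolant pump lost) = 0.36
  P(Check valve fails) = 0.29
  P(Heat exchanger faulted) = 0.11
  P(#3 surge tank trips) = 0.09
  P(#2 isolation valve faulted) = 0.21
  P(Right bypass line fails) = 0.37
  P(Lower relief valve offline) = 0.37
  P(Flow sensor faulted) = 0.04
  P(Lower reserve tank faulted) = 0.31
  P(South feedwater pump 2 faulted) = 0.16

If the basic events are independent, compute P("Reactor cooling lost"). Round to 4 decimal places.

P(Secondary loop fails) [OR] = 1 − (1−0.36) × (1−0.29) = 0.545600
P(Primary loop fails) [OR] = 1 − (1−0.09) × (1−0.545600) = 0.586496
P(Heat-sink path lost) [OR] = 1 − (1−0.09) × (1−0.21) × (1−0.37) = 0.547093
P(Makeup line unavailable) [OR] = 1 − (1−0.37) × (1−0.04) × (1−0.31) × (1−0.16) = 0.649458
P(Recirculation branch down) [AND] = 0.11 × 0.547093 × 0.649458 = 0.039085
P(Reactor cooling lost) [OR] = 1 − (1−0.586496) × (1−0.039085) = 0.602658
Rounded to 4 decimal places: P(Reactor cooling lost) ≈ 0.6027.

0.6027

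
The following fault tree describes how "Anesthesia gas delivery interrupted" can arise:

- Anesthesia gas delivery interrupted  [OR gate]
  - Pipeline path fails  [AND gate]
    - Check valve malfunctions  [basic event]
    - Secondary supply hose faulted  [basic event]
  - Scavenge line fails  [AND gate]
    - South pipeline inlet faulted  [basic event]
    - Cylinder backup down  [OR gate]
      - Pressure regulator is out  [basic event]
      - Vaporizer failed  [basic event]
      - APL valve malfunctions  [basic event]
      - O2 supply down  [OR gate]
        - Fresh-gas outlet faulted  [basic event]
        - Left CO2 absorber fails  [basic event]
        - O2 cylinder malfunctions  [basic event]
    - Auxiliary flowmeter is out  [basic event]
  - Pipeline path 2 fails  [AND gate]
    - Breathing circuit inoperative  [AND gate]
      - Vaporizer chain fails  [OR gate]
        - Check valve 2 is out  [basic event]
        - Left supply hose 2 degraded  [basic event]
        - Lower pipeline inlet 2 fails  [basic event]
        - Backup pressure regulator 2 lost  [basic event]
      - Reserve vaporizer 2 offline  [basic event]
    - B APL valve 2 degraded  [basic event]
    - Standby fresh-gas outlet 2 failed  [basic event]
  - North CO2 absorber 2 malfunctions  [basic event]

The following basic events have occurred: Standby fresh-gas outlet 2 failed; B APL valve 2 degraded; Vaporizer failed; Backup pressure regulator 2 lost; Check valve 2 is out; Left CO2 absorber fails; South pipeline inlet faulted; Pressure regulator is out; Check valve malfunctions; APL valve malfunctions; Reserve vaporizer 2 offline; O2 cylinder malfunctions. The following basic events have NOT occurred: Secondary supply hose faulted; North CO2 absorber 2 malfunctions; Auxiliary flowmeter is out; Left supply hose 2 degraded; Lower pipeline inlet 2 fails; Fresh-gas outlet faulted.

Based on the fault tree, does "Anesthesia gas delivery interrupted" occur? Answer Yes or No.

Yes

Pipeline path fails [AND]: Check valve malfunctions=occurs, Secondary supply hose faulted=not → not all inputs occur → does not occur.
O2 supply down [OR]: Fresh-gas outlet faulted=not, Left CO2 absorber fails=occurs, O2 cylinder malfunctions=occurs → at least one input occurs → occurs.
Cylinder backup down [OR]: Pressure regulator is out=occurs, Vaporizer failed=occurs, APL valve malfunctions=occurs, O2 supply down=occurs → at least one input occurs → occurs.
Scavenge line fails [AND]: South pipeline inlet faulted=occurs, Cylinder backup down=occurs, Auxiliary flowmeter is out=not → not all inputs occur → does not occur.
Vaporizer chain fails [OR]: Check valve 2 is out=occurs, Left supply hose 2 degraded=not, Lower pipeline inlet 2 fails=not, Backup pressure regulator 2 lost=occurs → at least one input occurs → occurs.
Breathing circuit inoperative [AND]: Vaporizer chain fails=occurs, Reserve vaporizer 2 offline=occurs → all inputs occur → occurs.
Pipeline path 2 fails [AND]: Breathing circuit inoperative=occurs, B APL valve 2 degraded=occurs, Standby fresh-gas outlet 2 failed=occurs → all inputs occur → occurs.
Anesthesia gas delivery interrupted [OR]: Pipeline path fails=not, Scavenge line fails=not, Pipeline path 2 fails=occurs, North CO2 absorber 2 malfunctions=not → at least one input occurs → occurs.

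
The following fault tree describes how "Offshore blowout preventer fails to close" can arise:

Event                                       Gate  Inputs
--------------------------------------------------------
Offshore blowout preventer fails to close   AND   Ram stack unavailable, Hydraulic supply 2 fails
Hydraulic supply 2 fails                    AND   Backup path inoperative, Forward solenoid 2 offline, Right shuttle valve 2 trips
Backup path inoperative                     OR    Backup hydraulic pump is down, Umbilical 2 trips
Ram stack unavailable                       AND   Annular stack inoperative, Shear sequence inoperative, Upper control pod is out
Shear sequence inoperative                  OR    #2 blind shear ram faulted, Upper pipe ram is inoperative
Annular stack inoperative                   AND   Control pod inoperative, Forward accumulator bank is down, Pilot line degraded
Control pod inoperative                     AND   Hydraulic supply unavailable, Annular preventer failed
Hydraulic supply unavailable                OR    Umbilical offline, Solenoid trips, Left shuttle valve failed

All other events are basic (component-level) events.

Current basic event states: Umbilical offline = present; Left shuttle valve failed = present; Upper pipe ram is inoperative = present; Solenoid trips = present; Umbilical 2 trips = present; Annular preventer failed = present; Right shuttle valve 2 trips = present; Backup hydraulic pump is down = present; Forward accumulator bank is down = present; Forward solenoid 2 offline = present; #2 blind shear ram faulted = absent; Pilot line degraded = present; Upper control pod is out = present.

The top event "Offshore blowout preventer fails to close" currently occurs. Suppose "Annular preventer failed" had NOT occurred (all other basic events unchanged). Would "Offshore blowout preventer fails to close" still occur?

Counterfactual: set "Annular preventer failed" to not occurred.
Hydraulic supply unavailable [OR]: Umbilical offline=occurs, Solenoid trips=occurs, Left shuttle valve failed=occurs → at least one input occurs → occurs.
Control pod inoperative [AND]: Hydraulic supply unavailable=occurs, Annular preventer failed=not → not all inputs occur → does not occur.
Annular stack inoperative [AND]: Control pod inoperative=not, Forward accumulator bank is down=occurs, Pilot line degraded=occurs → not all inputs occur → does not occur.
Shear sequence inoperative [OR]: #2 blind shear ram faulted=not, Upper pipe ram is inoperative=occurs → at least one input occurs → occurs.
Ram stack unavailable [AND]: Annular stack inoperative=not, Shear sequence inoperative=occurs, Upper control pod is out=occurs → not all inputs occur → does not occur.
Backup path inoperative [OR]: Backup hydraulic pump is down=occurs, Umbilical 2 trips=occurs → at least one input occurs → occurs.
Hydraulic supply 2 fails [AND]: Backup path inoperative=occurs, Forward solenoid 2 offline=occurs, Right shuttle valve 2 trips=occurs → all inputs occur → occurs.
Offshore blowout preventer fails to close [AND]: Ram stack unavailable=not, Hydraulic supply 2 fails=occurs → not all inputs occur → does not occur.

No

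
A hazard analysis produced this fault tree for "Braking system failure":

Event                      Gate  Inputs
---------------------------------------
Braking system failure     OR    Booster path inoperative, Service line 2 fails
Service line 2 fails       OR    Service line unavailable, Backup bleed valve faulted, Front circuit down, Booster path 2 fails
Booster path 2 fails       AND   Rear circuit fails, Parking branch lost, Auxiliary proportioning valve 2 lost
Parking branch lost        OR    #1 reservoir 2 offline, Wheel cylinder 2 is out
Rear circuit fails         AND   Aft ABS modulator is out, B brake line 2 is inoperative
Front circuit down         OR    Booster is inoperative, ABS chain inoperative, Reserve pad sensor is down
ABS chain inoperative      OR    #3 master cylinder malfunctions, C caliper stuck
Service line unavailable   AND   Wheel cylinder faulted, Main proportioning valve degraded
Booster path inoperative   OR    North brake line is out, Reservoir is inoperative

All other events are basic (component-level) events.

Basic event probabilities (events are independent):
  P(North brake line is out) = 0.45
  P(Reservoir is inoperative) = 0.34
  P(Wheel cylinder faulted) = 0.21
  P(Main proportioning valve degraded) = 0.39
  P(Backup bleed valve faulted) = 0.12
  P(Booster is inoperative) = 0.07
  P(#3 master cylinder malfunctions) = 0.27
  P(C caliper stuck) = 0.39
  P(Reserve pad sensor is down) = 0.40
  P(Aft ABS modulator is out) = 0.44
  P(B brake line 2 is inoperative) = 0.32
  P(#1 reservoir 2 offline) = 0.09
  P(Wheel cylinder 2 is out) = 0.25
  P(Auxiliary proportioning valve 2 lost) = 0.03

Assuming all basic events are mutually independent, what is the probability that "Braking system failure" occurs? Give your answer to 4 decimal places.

0.9272

P(Booster path inoperative) [OR] = 1 − (1−0.45) × (1−0.34) = 0.637000
P(Service line unavailable) [AND] = 0.21 × 0.39 = 0.081900
P(ABS chain inoperative) [OR] = 1 − (1−0.27) × (1−0.39) = 0.554700
P(Front circuit down) [OR] = 1 − (1−0.07) × (1−0.554700) × (1−0.40) = 0.751523
P(Rear circuit fails) [AND] = 0.44 × 0.32 = 0.140800
P(Parking branch lost) [OR] = 1 − (1−0.09) × (1−0.25) = 0.317500
P(Booster path 2 fails) [AND] = 0.140800 × 0.317500 × 0.03 = 0.001341
P(Service line 2 fails) [OR] = 1 − (1−0.081900) × (1−0.12) × (1−0.751523) × (1−0.001341) = 0.799518
P(Braking system failure) [OR] = 1 − (1−0.637000) × (1−0.799518) = 0.927225
Rounded to 4 decimal places: P(Braking system failure) ≈ 0.9272.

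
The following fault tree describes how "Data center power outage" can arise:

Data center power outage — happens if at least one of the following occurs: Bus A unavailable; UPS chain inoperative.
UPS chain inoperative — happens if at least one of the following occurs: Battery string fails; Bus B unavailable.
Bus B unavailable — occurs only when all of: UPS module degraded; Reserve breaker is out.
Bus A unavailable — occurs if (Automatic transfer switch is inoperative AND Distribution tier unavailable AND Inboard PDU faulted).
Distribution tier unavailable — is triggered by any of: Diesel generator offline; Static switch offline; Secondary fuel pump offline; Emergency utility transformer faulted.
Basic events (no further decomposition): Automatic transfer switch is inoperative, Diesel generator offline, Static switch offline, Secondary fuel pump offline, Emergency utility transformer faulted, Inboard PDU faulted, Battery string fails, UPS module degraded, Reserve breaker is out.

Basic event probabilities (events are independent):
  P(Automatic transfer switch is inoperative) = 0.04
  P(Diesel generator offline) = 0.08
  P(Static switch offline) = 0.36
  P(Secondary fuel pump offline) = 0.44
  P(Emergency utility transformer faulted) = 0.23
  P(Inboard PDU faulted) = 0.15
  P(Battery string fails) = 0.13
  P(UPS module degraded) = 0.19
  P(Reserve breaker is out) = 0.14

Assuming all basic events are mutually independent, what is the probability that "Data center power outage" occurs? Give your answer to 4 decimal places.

0.1569

P(Distribution tier unavailable) [OR] = 1 − (1−0.08) × (1−0.36) × (1−0.44) × (1−0.23) = 0.746109
P(Bus A unavailable) [AND] = 0.04 × 0.746109 × 0.15 = 0.004477
P(Bus B unavailable) [AND] = 0.19 × 0.14 = 0.026600
P(UPS chain inoperative) [OR] = 1 − (1−0.13) × (1−0.026600) = 0.153142
P(Data center power outage) [OR] = 1 − (1−0.004477) × (1−0.153142) = 0.156933
Rounded to 4 decimal places: P(Data center power outage) ≈ 0.1569.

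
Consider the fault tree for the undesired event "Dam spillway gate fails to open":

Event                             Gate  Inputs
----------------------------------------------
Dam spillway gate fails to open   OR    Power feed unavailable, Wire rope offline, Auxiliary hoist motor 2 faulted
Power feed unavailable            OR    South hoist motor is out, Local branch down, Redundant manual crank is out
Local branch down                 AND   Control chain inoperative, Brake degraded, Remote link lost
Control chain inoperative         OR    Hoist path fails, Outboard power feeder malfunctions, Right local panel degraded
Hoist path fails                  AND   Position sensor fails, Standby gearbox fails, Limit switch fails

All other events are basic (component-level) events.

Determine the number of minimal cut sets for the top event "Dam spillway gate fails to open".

Hoist path fails [AND]: one cut set from each child combined → 1 × 1 × 1 = 1 cut set(s).
Control chain inoperative [OR]: union of children's cut sets → 3 cut set(s).
Local branch down [AND]: one cut set from each child combined → 3 × 1 × 1 = 3 cut set(s).
Power feed unavailable [OR]: union of children's cut sets → 5 cut set(s).
Dam spillway gate fails to open [OR]: union of children's cut sets → 7 cut set(s).
Minimal cut sets: {South hoist motor is out}; {Brake degraded, Limit switch fails, Position sensor fails, Remote link lost, Standby gearbox fails}; {Brake degraded, Outboard power feeder malfunctions, Remote link lost}; {Brake degraded, Remote link lost, Right local panel degraded}; {Redundant manual crank is out}; {Wire rope offline}; {Auxiliary hoist motor 2 faulted}.

7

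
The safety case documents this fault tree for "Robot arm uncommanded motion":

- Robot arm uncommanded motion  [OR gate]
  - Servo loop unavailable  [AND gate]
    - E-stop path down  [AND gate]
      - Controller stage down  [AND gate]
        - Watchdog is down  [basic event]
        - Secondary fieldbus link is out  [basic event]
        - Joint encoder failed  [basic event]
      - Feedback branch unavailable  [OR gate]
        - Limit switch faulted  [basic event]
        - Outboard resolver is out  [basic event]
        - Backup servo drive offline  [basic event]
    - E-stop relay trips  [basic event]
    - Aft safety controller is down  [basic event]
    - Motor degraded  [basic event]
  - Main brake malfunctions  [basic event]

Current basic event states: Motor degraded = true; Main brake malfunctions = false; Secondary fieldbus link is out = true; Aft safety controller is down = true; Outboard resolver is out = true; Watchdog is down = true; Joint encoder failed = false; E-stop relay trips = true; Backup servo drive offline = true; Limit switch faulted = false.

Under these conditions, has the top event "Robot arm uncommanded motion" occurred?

No

Controller stage down [AND]: Watchdog is down=occurs, Secondary fieldbus link is out=occurs, Joint encoder failed=not → not all inputs occur → does not occur.
Feedback branch unavailable [OR]: Limit switch faulted=not, Outboard resolver is out=occurs, Backup servo drive offline=occurs → at least one input occurs → occurs.
E-stop path down [AND]: Controller stage down=not, Feedback branch unavailable=occurs → not all inputs occur → does not occur.
Servo loop unavailable [AND]: E-stop path down=not, E-stop relay trips=occurs, Aft safety controller is down=occurs, Motor degraded=occurs → not all inputs occur → does not occur.
Robot arm uncommanded motion [OR]: Servo loop unavailable=not, Main brake malfunctions=not → no input occurs → does not occur.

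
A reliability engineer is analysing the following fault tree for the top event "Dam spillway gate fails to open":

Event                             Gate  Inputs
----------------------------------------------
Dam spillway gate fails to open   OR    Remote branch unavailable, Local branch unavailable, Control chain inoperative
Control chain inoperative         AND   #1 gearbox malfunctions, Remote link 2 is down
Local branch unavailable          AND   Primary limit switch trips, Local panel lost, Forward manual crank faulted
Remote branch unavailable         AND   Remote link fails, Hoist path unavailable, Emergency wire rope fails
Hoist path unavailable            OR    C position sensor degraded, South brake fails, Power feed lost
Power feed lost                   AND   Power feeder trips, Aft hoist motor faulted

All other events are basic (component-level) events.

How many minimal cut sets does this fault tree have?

Power feed lost [AND]: one cut set from each child combined → 1 × 1 = 1 cut set(s).
Hoist path unavailable [OR]: union of children's cut sets → 3 cut set(s).
Remote branch unavailable [AND]: one cut set from each child combined → 1 × 3 × 1 = 3 cut set(s).
Local branch unavailable [AND]: one cut set from each child combined → 1 × 1 × 1 = 1 cut set(s).
Control chain inoperative [AND]: one cut set from each child combined → 1 × 1 = 1 cut set(s).
Dam spillway gate fails to open [OR]: union of children's cut sets → 5 cut set(s).
Minimal cut sets: {C position sensor degraded, Emergency wire rope fails, Remote link fails}; {Emergency wire rope fails, Remote link fails, South brake fails}; {Aft hoist motor faulted, Emergency wire rope fails, Power feeder trips, Remote link fails}; {Forward manual crank faulted, Local panel lost, Primary limit switch trips}; {#1 gearbox malfunctions, Remote link 2 is down}.

5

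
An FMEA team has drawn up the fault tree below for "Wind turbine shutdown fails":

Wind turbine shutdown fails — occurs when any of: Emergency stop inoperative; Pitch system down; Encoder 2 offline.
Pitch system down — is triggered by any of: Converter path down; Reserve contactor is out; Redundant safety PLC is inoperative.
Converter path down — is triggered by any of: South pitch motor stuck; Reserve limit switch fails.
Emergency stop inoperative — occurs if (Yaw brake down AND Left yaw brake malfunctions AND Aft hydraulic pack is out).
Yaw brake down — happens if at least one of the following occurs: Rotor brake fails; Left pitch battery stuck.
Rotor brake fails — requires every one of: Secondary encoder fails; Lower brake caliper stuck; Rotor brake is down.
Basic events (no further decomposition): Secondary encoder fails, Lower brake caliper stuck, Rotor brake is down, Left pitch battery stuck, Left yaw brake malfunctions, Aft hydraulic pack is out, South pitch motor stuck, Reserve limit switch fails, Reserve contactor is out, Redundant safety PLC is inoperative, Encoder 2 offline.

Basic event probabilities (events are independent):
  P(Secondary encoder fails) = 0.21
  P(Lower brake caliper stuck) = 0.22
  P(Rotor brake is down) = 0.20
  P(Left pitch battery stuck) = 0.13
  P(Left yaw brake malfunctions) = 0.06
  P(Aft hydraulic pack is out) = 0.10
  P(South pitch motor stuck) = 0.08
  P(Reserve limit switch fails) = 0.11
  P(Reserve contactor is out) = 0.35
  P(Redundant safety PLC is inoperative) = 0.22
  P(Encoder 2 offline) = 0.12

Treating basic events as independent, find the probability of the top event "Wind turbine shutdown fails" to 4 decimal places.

0.6350

P(Rotor brake fails) [AND] = 0.21 × 0.22 × 0.20 = 0.009240
P(Yaw brake down) [OR] = 1 − (1−0.009240) × (1−0.13) = 0.138039
P(Emergency stop inoperative) [AND] = 0.138039 × 0.06 × 0.10 = 0.000828
P(Converter path down) [OR] = 1 − (1−0.08) × (1−0.11) = 0.181200
P(Pitch system down) [OR] = 1 − (1−0.181200) × (1−0.35) × (1−0.22) = 0.584868
P(Wind turbine shutdown fails) [OR] = 1 − (1−0.000828) × (1−0.584868) × (1−0.12) = 0.634986
Rounded to 4 decimal places: P(Wind turbine shutdown fails) ≈ 0.6350.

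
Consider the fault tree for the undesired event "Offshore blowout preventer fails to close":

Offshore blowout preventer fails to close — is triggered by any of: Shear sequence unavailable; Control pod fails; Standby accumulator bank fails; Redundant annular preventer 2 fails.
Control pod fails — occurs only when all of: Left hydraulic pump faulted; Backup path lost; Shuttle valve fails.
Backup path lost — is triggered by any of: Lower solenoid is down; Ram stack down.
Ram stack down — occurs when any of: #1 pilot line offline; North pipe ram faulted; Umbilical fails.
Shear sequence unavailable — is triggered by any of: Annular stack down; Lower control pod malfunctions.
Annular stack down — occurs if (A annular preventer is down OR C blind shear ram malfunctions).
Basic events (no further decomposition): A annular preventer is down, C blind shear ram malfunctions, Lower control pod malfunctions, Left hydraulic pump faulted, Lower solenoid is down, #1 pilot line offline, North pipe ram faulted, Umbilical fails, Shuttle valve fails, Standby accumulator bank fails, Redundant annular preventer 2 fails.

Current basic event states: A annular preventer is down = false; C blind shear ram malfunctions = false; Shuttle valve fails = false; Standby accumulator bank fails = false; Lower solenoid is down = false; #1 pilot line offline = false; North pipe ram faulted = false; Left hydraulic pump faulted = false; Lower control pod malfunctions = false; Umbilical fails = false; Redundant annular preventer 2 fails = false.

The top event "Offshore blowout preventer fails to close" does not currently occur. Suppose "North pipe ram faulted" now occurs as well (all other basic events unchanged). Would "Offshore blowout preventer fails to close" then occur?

Counterfactual: set "North pipe ram faulted" to occurred.
Annular stack down [OR]: A annular preventer is down=not, C blind shear ram malfunctions=not → no input occurs → does not occur.
Shear sequence unavailable [OR]: Annular stack down=not, Lower control pod malfunctions=not → no input occurs → does not occur.
Ram stack down [OR]: #1 pilot line offline=not, North pipe ram faulted=occurs, Umbilical fails=not → at least one input occurs → occurs.
Backup path lost [OR]: Lower solenoid is down=not, Ram stack down=occurs → at least one input occurs → occurs.
Control pod fails [AND]: Left hydraulic pump faulted=not, Backup path lost=occurs, Shuttle valve fails=not → not all inputs occur → does not occur.
Offshore blowout preventer fails to close [OR]: Shear sequence unavailable=not, Control pod fails=not, Standby accumulator bank fails=not, Redundant annular preventer 2 fails=not → no input occurs → does not occur.

No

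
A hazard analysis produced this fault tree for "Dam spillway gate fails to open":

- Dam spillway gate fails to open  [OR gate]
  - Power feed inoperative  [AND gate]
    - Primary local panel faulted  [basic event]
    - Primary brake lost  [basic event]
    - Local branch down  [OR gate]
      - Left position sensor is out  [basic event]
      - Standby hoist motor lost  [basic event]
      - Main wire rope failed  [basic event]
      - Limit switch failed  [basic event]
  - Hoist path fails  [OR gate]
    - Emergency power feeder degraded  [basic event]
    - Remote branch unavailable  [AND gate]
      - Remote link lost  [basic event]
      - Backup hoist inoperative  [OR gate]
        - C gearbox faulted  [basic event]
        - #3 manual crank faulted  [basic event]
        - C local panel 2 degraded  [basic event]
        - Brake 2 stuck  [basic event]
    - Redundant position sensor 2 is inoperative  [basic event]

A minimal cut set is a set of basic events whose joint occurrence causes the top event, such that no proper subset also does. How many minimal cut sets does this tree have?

Local branch down [OR]: union of children's cut sets → 4 cut set(s).
Power feed inoperative [AND]: one cut set from each child combined → 1 × 1 × 4 = 4 cut set(s).
Backup hoist inoperative [OR]: union of children's cut sets → 4 cut set(s).
Remote branch unavailable [AND]: one cut set from each child combined → 1 × 4 = 4 cut set(s).
Hoist path fails [OR]: union of children's cut sets → 6 cut set(s).
Dam spillway gate fails to open [OR]: union of children's cut sets → 10 cut set(s).
Minimal cut sets: {Left position sensor is out, Primary brake lost, Primary local panel faulted}; {Primary brake lost, Primary local panel faulted, Standby hoist motor lost}; {Main wire rope failed, Primary brake lost, Primary local panel faulted}; {Limit switch failed, Primary brake lost, Primary local panel faulted}; {Emergency power feeder degraded}; {C gearbox faulted, Remote link lost}; {#3 manual crank faulted, Remote link lost}; {C local panel 2 degraded, Remote link lost}; {Brake 2 stuck, Remote link lost}; {Redundant position sensor 2 is inoperative}.

10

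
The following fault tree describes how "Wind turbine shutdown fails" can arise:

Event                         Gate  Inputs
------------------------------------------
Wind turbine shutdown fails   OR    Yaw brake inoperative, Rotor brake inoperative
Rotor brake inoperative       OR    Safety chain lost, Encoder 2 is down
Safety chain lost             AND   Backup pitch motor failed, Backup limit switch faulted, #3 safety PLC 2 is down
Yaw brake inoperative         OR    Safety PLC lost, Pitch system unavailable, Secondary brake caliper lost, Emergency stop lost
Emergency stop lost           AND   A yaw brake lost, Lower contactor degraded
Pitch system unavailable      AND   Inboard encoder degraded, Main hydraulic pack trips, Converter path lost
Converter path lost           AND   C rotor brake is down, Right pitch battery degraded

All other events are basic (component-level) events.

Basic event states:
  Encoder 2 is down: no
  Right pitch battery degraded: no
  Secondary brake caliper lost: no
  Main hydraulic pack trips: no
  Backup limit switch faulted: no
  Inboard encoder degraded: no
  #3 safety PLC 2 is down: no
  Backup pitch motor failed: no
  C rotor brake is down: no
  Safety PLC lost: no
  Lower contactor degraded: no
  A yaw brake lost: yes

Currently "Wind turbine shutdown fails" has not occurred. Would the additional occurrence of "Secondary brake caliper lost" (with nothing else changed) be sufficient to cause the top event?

Yes

Counterfactual: set "Secondary brake caliper lost" to occurred.
Converter path lost [AND]: C rotor brake is down=not, Right pitch battery degraded=not → not all inputs occur → does not occur.
Pitch system unavailable [AND]: Inboard encoder degraded=not, Main hydraulic pack trips=not, Converter path lost=not → not all inputs occur → does not occur.
Emergency stop lost [AND]: A yaw brake lost=occurs, Lower contactor degraded=not → not all inputs occur → does not occur.
Yaw brake inoperative [OR]: Safety PLC lost=not, Pitch system unavailable=not, Secondary brake caliper lost=occurs, Emergency stop lost=not → at least one input occurs → occurs.
Safety chain lost [AND]: Backup pitch motor failed=not, Backup limit switch faulted=not, #3 safety PLC 2 is down=not → not all inputs occur → does not occur.
Rotor brake inoperative [OR]: Safety chain lost=not, Encoder 2 is down=not → no input occurs → does not occur.
Wind turbine shutdown fails [OR]: Yaw brake inoperative=occurs, Rotor brake inoperative=not → at least one input occurs → occurs.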